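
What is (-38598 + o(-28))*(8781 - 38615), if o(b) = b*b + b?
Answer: 1128978228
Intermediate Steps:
o(b) = b + b**2 (o(b) = b**2 + b = b + b**2)
(-38598 + o(-28))*(8781 - 38615) = (-38598 - 28*(1 - 28))*(8781 - 38615) = (-38598 - 28*(-27))*(-29834) = (-38598 + 756)*(-29834) = -37842*(-29834) = 1128978228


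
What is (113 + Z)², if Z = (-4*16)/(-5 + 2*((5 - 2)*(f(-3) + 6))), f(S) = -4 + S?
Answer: 1708249/121 ≈ 14118.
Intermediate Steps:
Z = 64/11 (Z = (-4*16)/(-5 + 2*((5 - 2)*((-4 - 3) + 6))) = -64/(-5 + 2*(3*(-7 + 6))) = -64/(-5 + 2*(3*(-1))) = -64/(-5 + 2*(-3)) = -64/(-5 - 6) = -64/(-11) = -64*(-1/11) = 64/11 ≈ 5.8182)
(113 + Z)² = (113 + 64/11)² = (1307/11)² = 1708249/121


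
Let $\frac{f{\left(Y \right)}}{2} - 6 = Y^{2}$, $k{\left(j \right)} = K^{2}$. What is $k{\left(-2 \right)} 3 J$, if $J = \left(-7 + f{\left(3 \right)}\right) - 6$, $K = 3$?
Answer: $459$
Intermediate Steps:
$k{\left(j \right)} = 9$ ($k{\left(j \right)} = 3^{2} = 9$)
$f{\left(Y \right)} = 12 + 2 Y^{2}$
$J = 17$ ($J = \left(-7 + \left(12 + 2 \cdot 3^{2}\right)\right) - 6 = \left(-7 + \left(12 + 2 \cdot 9\right)\right) - 6 = \left(-7 + \left(12 + 18\right)\right) - 6 = \left(-7 + 30\right) - 6 = 23 - 6 = 17$)
$k{\left(-2 \right)} 3 J = 9 \cdot 3 \cdot 17 = 27 \cdot 17 = 459$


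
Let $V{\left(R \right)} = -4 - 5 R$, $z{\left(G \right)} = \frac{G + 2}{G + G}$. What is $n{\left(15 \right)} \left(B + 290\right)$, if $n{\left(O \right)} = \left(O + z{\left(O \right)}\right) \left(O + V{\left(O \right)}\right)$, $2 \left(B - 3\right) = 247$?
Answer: $- \frac{6224176}{15} \approx -4.1495 \cdot 10^{5}$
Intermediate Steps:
$B = \frac{253}{2}$ ($B = 3 + \frac{1}{2} \cdot 247 = 3 + \frac{247}{2} = \frac{253}{2} \approx 126.5$)
$z{\left(G \right)} = \frac{2 + G}{2 G}$
$n{\left(O \right)} = \left(-4 - 4 O\right) \left(O + \frac{2 + O}{2 O}\right)$ ($n{\left(O \right)} = \left(O + \frac{2 + O}{2 O}\right) \left(O - \left(4 + 5 O\right)\right) = \left(O + \frac{2 + O}{2 O}\right) \left(-4 - 4 O\right) = \left(-4 - 4 O\right) \left(O + \frac{2 + O}{2 O}\right)$)
$n{\left(15 \right)} \left(B + 290\right) = \left(-6 - 90 - \frac{4}{15} - 4 \cdot 15^{2}\right) \left(\frac{253}{2} + 290\right) = \left(-6 - 90 - \frac{4}{15} - 900\right) \frac{833}{2} = \left(- \frac{14944}{15}\right) \frac{833}{2} = - \frac{6224176}{15}$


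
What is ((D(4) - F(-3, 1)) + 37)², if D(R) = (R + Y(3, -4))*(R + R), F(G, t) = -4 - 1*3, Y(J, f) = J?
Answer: 10000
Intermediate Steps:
F(G, t) = -7 (F(G, t) = -4 - 3 = -7)
D(R) = 2*R*(3 + R) (D(R) = (R + 3)*(R + R) = (3 + R)*(2*R) = 2*R*(3 + R))
((D(4) - F(-3, 1)) + 37)² = ((2*4*(3 + 4) - 1*(-7)) + 37)² = ((2*4*7 + 7) + 37)² = ((56 + 7) + 37)² = (63 + 37)² = 100² = 10000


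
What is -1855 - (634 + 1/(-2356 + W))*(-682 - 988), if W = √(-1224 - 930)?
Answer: 586898432873/555289 - 167*I*√2154/555289 ≈ 1.0569e+6 - 0.013958*I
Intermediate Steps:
W = I*√2154 (W = √(-2154) = I*√2154 ≈ 46.411*I)
-1855 - (634 + 1/(-2356 + W))*(-682 - 988) = -1855 - (634 + 1/(-2356 + I*√2154))*(-682 - 988) = -1855 - (634 + 1/(-2356 + I*√2154))*(-1670) = -1855 - (-1058780 - 1670/(-2356 + I*√2154)) = -1855 + (1058780 + 1670/(-2356 + I*√2154)) = 1056925 + 1670/(-2356 + I*√2154)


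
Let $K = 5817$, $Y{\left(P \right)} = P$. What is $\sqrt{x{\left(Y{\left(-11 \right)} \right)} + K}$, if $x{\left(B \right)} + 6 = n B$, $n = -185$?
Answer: $\sqrt{7846} \approx 88.578$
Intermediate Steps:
$x{\left(B \right)} = -6 - 185 B$
$\sqrt{x{\left(Y{\left(-11 \right)} \right)} + K} = \sqrt{\left(-6 - -2035\right) + 5817} = \sqrt{\left(-6 + 2035\right) + 5817} = \sqrt{2029 + 5817} = \sqrt{7846}$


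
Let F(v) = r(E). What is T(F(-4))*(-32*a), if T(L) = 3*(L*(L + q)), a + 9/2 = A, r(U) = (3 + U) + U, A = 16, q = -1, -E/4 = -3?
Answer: -775008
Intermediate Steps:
E = 12 (E = -4*(-3) = 12)
r(U) = 3 + 2*U
F(v) = 27 (F(v) = 3 + 2*12 = 3 + 24 = 27)
a = 23/2 (a = -9/2 + 16 = 23/2 ≈ 11.500)
T(L) = 3*L*(-1 + L) (T(L) = 3*(L*(L - 1)) = 3*(L*(-1 + L)) = 3*L*(-1 + L))
T(F(-4))*(-32*a) = (3*27*(-1 + 27))*(-32*23/2) = (3*27*26)*(-368) = 2106*(-368) = -775008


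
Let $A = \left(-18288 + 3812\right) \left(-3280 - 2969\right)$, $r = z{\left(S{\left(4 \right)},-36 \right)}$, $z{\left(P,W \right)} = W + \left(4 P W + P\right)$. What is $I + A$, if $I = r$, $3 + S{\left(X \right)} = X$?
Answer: $90460345$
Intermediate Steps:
$S{\left(X \right)} = -3 + X$
$z{\left(P,W \right)} = P + W + 4 P W$ ($z{\left(P,W \right)} = W + \left(4 P W + P\right) = W + \left(P + 4 P W\right) = P + W + 4 P W$)
$r = -179$ ($r = \left(-3 + 4\right) - 36 + 4 \left(-3 + 4\right) \left(-36\right) = 1 - 36 + 4 \cdot 1 \left(-36\right) = 1 - 36 - 144 = -179$)
$I = -179$
$A = 90460524$ ($A = \left(-14476\right) \left(-6249\right) = 90460524$)
$I + A = -179 + 90460524 = 90460345$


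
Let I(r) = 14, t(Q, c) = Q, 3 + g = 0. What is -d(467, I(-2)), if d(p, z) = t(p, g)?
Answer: -467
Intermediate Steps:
g = -3 (g = -3 + 0 = -3)
d(p, z) = p
-d(467, I(-2)) = -1*467 = -467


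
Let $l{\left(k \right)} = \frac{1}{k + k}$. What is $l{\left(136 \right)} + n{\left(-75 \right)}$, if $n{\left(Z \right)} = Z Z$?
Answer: $\frac{1530001}{272} \approx 5625.0$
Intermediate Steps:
$l{\left(k \right)} = \frac{1}{2 k}$
$n{\left(Z \right)} = Z^{2}$
$l{\left(136 \right)} + n{\left(-75 \right)} = \frac{1}{2 \cdot 136} + \left(-75\right)^{2} = \frac{1}{2} \cdot \frac{1}{136} + 5625 = \frac{1}{272} + 5625 = \frac{1530001}{272}$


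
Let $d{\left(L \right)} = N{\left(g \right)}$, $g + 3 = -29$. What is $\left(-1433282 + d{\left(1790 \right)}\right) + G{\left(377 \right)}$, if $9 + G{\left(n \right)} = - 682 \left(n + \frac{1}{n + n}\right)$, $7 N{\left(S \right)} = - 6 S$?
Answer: $- \frac{4460908798}{2639} \approx -1.6904 \cdot 10^{6}$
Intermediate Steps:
$g = -32$ ($g = -3 - 29 = -32$)
$N{\left(S \right)} = - \frac{6 S}{7}$ ($N{\left(S \right)} = \frac{\left(-6\right) S}{7} = - \frac{6 S}{7}$)
$G{\left(n \right)} = -9 - 682 n - \frac{341}{n}$ ($G{\left(n \right)} = -9 - 682 \left(n + \frac{1}{n + n}\right) = -9 - 682 \left(n + \frac{1}{2 n}\right) = -9 - \left(\frac{341}{n} + 682 n\right) = -9 - 682 n - \frac{341}{n}$)
$d{\left(L \right)} = \frac{192}{7}$ ($d{\left(L \right)} = \left(- \frac{6}{7}\right) \left(-32\right) = \frac{192}{7}$)
$\left(-1433282 + d{\left(1790 \right)}\right) + G{\left(377 \right)} = \left(-1433282 + \frac{192}{7}\right) - \left(257123 + \frac{341}{377}\right) = - \frac{10032782}{7} - \frac{96935712}{377} = - \frac{4460908798}{2639}$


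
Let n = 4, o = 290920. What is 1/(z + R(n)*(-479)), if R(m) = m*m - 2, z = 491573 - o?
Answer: 1/193947 ≈ 5.1560e-6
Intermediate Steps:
z = 200653 (z = 491573 - 1*290920 = 491573 - 290920 = 200653)
R(m) = -2 + m**2 (R(m) = m**2 - 2 = -2 + m**2)
1/(z + R(n)*(-479)) = 1/(200653 + (-2 + 4**2)*(-479)) = 1/(200653 + (-2 + 16)*(-479)) = 1/(200653 + 14*(-479)) = 1/(200653 - 6706) = 1/193947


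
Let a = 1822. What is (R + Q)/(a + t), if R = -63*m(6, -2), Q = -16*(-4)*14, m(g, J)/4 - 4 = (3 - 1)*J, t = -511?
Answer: 896/1311 ≈ 0.68345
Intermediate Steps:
m(g, J) = 16 + 8*J (m(g, J) = 16 + 4*((3 - 1)*J) = 16 + 4*(2*J) = 16 + 8*J)
Q = 896 (Q = 64*14 = 896)
R = 0 (R = -63*(16 + 8*(-2)) = -63*(16 - 16) = -63*0 = 0)
(R + Q)/(a + t) = (0 + 896)/(1822 - 511) = 896/1311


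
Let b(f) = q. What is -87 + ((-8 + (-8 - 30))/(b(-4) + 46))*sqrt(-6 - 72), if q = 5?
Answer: -87 - 46*I*sqrt(78)/51 ≈ -87.0 - 7.9659*I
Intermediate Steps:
b(f) = 5
-87 + ((-8 + (-8 - 30))/(b(-4) + 46))*sqrt(-6 - 72) = -87 + ((-8 + (-8 - 30))/(5 + 46))*sqrt(-6 - 72) = -87 + ((-8 - 38)/51)*sqrt(-78) = -87 + (-46*1/51)*(I*sqrt(78)) = -87 - 46*I*sqrt(78)/51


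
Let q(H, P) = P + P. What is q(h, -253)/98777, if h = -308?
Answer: -506/98777 ≈ -0.0051226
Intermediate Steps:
q(H, P) = 2*P
q(h, -253)/98777 = (2*(-253))/98777 = -506*1/98777 = -506/98777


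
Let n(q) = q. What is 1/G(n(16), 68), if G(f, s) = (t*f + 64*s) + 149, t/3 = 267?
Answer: 1/17317 ≈ 5.7747e-5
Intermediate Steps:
t = 801 (t = 3*267 = 801)
G(f, s) = 149 + 64*s + 801*f (G(f, s) = (801*f + 64*s) + 149 = (64*s + 801*f) + 149 = 149 + 64*s + 801*f)
1/G(n(16), 68) = 1/(149 + 64*68 + 801*16) = 1/(149 + 4352 + 12816) = 1/17317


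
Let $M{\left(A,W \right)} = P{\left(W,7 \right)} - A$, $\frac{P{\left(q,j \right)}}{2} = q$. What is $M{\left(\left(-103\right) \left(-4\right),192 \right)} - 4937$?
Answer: $-4965$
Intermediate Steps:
$P{\left(q,j \right)} = 2 q$
$M{\left(A,W \right)} = - A + 2 W$ ($M{\left(A,W \right)} = 2 W - A = - A + 2 W$)
$M{\left(\left(-103\right) \left(-4\right),192 \right)} - 4937 = \left(- \left(-103\right) \left(-4\right) + 2 \cdot 192\right) - 4937 = \left(\left(-1\right) 412 + 384\right) - 4937 = \left(-412 + 384\right) - 4937 = -28 - 4937 = -4965$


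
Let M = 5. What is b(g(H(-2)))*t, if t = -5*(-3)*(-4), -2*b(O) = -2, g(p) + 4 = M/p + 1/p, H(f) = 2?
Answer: -60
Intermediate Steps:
g(p) = -4 + 6/p (g(p) = -4 + (5/p + 1/p) = -4 + 6/p)
b(O) = 1 (b(O) = -½*(-2) = 1)
t = -60 (t = 15*(-4) = -60)
b(g(H(-2)))*t = 1*(-60) = -60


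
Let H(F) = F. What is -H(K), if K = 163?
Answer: -163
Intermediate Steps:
-H(K) = -1*163 = -163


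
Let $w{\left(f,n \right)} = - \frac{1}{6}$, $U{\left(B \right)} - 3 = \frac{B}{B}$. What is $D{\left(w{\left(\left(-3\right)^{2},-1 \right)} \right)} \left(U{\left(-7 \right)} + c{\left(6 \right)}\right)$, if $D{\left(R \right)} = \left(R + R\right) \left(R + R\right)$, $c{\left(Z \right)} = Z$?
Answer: $\frac{10}{9} \approx 1.1111$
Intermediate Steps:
$U{\left(B \right)} = 4$ ($U{\left(B \right)} = 3 + \frac{B}{B} = 3 + 1 = 4$)
$w{\left(f,n \right)} = - \frac{1}{6}$ ($w{\left(f,n \right)} = \left(-1\right) \frac{1}{6} = - \frac{1}{6}$)
$D{\left(R \right)} = 4 R^{2}$ ($D{\left(R \right)} = 2 R 2 R = 4 R^{2}$)
$D{\left(w{\left(\left(-3\right)^{2},-1 \right)} \right)} \left(U{\left(-7 \right)} + c{\left(6 \right)}\right) = 4 \left(- \frac{1}{6}\right)^{2} \left(4 + 6\right) = 4 \cdot \frac{1}{36} \cdot 10 = \frac{1}{9} \cdot 10 = \frac{10}{9}$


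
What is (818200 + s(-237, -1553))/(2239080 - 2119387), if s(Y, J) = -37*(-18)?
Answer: 818866/119693 ≈ 6.8414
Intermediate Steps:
s(Y, J) = 666
(818200 + s(-237, -1553))/(2239080 - 2119387) = (818200 + 666)/(2239080 - 2119387) = 818866/119693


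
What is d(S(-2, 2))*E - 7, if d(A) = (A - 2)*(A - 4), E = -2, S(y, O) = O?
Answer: -7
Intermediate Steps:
d(A) = (-4 + A)*(-2 + A) (d(A) = (-2 + A)*(-4 + A) = (-4 + A)*(-2 + A))
d(S(-2, 2))*E - 7 = (8 + 2**2 - 6*2)*(-2) - 7 = (8 + 4 - 12)*(-2) - 7 = 0*(-2) - 7 = 0 - 7 = -7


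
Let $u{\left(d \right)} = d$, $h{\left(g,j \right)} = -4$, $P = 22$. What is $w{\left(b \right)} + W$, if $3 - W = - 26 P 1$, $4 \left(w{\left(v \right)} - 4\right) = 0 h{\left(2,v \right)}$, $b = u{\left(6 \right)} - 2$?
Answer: $579$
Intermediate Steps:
$b = 4$ ($b = 6 - 2 = 4$)
$w{\left(v \right)} = 4$ ($w{\left(v \right)} = 4 + \frac{0 \left(-4\right)}{4} = 4 + \frac{1}{4} \cdot 0 = 4 + 0 = 4$)
$W = 575$ ($W = 3 - \left(-26\right) 22 \cdot 1 = 3 - \left(-572\right) 1 = 3 - -572 = 3 + 572 = 575$)
$w{\left(b \right)} + W = 4 + 575 = 579$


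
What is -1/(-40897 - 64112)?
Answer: 1/105009 ≈ 9.5230e-6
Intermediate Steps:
-1/(-40897 - 64112) = -1/(-105009) = -1*(-1/105009) = 1/105009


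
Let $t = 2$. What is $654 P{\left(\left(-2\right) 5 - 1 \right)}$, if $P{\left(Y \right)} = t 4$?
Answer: $5232$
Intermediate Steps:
$P{\left(Y \right)} = 8$ ($P{\left(Y \right)} = 2 \cdot 4 = 8$)
$654 P{\left(\left(-2\right) 5 - 1 \right)} = 654 \cdot 8 = 5232$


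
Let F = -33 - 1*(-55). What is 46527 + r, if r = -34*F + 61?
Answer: 45840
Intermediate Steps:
F = 22 (F = -33 + 55 = 22)
r = -687 (r = -34*22 + 61 = -748 + 61 = -687)
46527 + r = 46527 - 687 = 45840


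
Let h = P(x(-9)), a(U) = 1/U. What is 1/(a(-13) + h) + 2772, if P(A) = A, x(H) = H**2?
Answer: 2916157/1052 ≈ 2772.0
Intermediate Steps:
h = 81 (h = (-9)**2 = 81)
1/(a(-13) + h) + 2772 = 1/(1/(-13) + 81) + 2772 = 1/(-1/13 + 81) + 2772 = 1/(1052/13) + 2772 = 13/1052 + 2772 = 2916157/1052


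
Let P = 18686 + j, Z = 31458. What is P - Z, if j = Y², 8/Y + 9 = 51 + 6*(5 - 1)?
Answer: -13908692/1089 ≈ -12772.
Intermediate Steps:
Y = 4/33 (Y = 8/(-9 + (51 + 6*(5 - 1))) = 8/(-9 + (51 + 6*4)) = 8/(-9 + (51 + 24)) = 8/(-9 + 75) = 8/66 = 8*(1/66) = 4/33 ≈ 0.12121)
j = 16/1089 (j = (4/33)² = 16/1089 ≈ 0.014692)
P = 20349070/1089 (P = 18686 + 16/1089 = 20349070/1089 ≈ 18686.)
P - Z = 20349070/1089 - 1*31458 = 20349070/1089 - 31458 = -13908692/1089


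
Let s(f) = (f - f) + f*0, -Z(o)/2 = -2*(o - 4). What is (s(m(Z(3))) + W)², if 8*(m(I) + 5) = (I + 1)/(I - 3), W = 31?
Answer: 961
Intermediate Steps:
Z(o) = -16 + 4*o (Z(o) = -(-4)*(o - 4) = -(-4)*(-4 + o) = -2*(8 - 2*o) = -16 + 4*o)
m(I) = -5 + (1 + I)/(8*(-3 + I)) (m(I) = -5 + ((I + 1)/(I - 3))/8 = -5 + ((1 + I)/(-3 + I))/8 = -5 + (1 + I)/(8*(-3 + I)))
s(f) = 0 (s(f) = 0 + 0 = 0)
(s(m(Z(3))) + W)² = (0 + 31)² = 31² = 961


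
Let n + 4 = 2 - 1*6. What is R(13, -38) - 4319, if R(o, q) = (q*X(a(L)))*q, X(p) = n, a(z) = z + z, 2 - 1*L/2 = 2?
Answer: -15871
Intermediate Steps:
L = 0 (L = 4 - 2*2 = 4 - 4 = 0)
a(z) = 2*z
n = -8 (n = -4 + (2 - 1*6) = -4 + (2 - 6) = -4 - 4 = -8)
X(p) = -8
R(o, q) = -8*q**2 (R(o, q) = (q*(-8))*q = (-8*q)*q = -8*q**2)
R(13, -38) - 4319 = -8*(-38)**2 - 4319 = -8*1444 - 4319 = -11552 - 4319 = -15871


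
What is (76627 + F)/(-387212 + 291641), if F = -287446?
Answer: 10039/4551 ≈ 2.2059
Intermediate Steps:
(76627 + F)/(-387212 + 291641) = (76627 - 287446)/(-387212 + 291641) = -210819/(-95571) = -210819*(-1/95571) = 10039/4551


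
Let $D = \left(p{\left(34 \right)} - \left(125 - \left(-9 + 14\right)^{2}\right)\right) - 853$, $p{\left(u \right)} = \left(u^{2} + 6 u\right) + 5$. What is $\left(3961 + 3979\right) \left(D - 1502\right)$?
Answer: $-8654600$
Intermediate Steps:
$p{\left(u \right)} = 5 + u^{2} + 6 u$
$D = 412$ ($D = \left(\left(5 + 34^{2} + 6 \cdot 34\right) - \left(125 - \left(-9 + 14\right)^{2}\right)\right) - 853 = \left(\left(5 + 1156 + 204\right) - \left(125 - 5^{2}\right)\right) - 853 = \left(1365 + \left(25 - 125\right)\right) - 853 = \left(1365 - 100\right) - 853 = 1265 - 853 = 412$)
$\left(3961 + 3979\right) \left(D - 1502\right) = \left(3961 + 3979\right) \left(412 - 1502\right) = 7940 \left(-1090\right) = -8654600$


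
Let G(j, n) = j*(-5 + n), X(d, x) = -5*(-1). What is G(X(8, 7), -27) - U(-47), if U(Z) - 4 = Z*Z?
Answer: -2373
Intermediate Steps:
X(d, x) = 5
U(Z) = 4 + Z² (U(Z) = 4 + Z*Z = 4 + Z²)
G(X(8, 7), -27) - U(-47) = 5*(-5 - 27) - (4 + (-47)²) = 5*(-32) - (4 + 2209) = -160 - 1*2213 = -160 - 2213 = -2373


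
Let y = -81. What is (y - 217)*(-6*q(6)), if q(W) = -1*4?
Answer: -7152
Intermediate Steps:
q(W) = -4
(y - 217)*(-6*q(6)) = (-81 - 217)*(-6*(-4)) = -298*24 = -7152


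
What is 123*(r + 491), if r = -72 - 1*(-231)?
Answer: 79950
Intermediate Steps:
r = 159 (r = -72 + 231 = 159)
123*(r + 491) = 123*(159 + 491) = 123*650 = 79950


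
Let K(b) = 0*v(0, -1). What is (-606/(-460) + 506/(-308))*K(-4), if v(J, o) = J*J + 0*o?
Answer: 0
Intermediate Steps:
v(J, o) = J² (v(J, o) = J² + 0 = J²)
K(b) = 0 (K(b) = 0*0² = 0*0 = 0)
(-606/(-460) + 506/(-308))*K(-4) = (-606/(-460) + 506/(-308))*0 = (-606*(-1/460) + 506*(-1/308))*0 = (303/230 - 23/14)*0 = -262/805*0 = 0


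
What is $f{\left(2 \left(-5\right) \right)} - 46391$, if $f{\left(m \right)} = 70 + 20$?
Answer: $-46301$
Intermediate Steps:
$f{\left(m \right)} = 90$
$f{\left(2 \left(-5\right) \right)} - 46391 = 90 - 46391 = -46301$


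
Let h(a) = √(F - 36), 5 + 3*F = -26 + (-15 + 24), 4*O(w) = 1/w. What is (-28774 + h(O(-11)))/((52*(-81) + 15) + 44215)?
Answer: -14387/20009 + I*√390/120054 ≈ -0.71903 + 0.0001645*I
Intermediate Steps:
O(w) = 1/(4*w)
F = -22/3 (F = -5/3 + (-26 + (-15 + 24))/3 = -5/3 + (-26 + 9)/3 = -5/3 + (⅓)*(-17) = -5/3 - 17/3 = -22/3 ≈ -7.3333)
h(a) = I*√390/3 (h(a) = √(-22/3 - 36) = √(-130/3) = I*√390/3)
(-28774 + h(O(-11)))/((52*(-81) + 15) + 44215) = (-28774 + I*√390/3)/((52*(-81) + 15) + 44215) = (-28774 + I*√390/3)/((-4212 + 15) + 44215) = (-28774 + I*√390/3)/(-4197 + 44215) = (-28774 + I*√390/3)/40018 = (-28774 + I*√390/3)*(1/40018) = -14387/20009 + I*√390/120054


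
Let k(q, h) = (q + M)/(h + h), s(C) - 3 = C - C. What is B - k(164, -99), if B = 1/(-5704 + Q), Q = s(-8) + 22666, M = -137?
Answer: 50917/373230 ≈ 0.13642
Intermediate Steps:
s(C) = 3 (s(C) = 3 + (C - C) = 3 + 0 = 3)
k(q, h) = (-137 + q)/(2*h) (k(q, h) = (q - 137)/(h + h) = (-137 + q)/((2*h)) = (-137 + q)*(1/(2*h)) = (-137 + q)/(2*h))
Q = 22669 (Q = 3 + 22666 = 22669)
B = 1/16965 (B = 1/(-5704 + 22669) = 1/16965 ≈ 5.8945e-5)
B - k(164, -99) = 1/16965 - (-137 + 164)/(2*(-99)) = 1/16965 - (-1)*27/(2*99) = 1/16965 - 1*(-3/22) = 1/16965 + 3/22 = 50917/373230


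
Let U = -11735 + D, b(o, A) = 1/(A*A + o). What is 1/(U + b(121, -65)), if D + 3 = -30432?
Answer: -4346/183270819 ≈ -2.3714e-5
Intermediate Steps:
b(o, A) = 1/(o + A²) (b(o, A) = 1/(A² + o) = 1/(o + A²))
D = -30435 (D = -3 - 30432 = -30435)
U = -42170 (U = -11735 - 30435 = -42170)
1/(U + b(121, -65)) = 1/(-42170 + 1/(121 + (-65)²)) = 1/(-42170 + 1/(121 + 4225)) = 1/(-42170 + 1/4346) = 1/(-183270819/4346) = -4346/183270819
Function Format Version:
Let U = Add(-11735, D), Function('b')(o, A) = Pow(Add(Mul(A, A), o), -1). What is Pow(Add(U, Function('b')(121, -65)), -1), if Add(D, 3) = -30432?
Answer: Rational(-4346, 183270819) ≈ -2.3714e-5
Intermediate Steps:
Function('b')(o, A) = Pow(Add(o, Pow(A, 2)), -1) (Function('b')(o, A) = Pow(Add(Pow(A, 2), o), -1) = Pow(Add(o, Pow(A, 2)), -1))
D = -30435 (D = Add(-3, -30432) = -30435)
U = -42170 (U = Add(-11735, -30435) = -42170)
Pow(Add(U, Function('b')(121, -65)), -1) = Pow(Add(-42170, Pow(Add(121, Pow(-65, 2)), -1)), -1) = Pow(Add(-42170, Pow(Add(121, 4225), -1)), -1) = Pow(Add(-42170, Pow(4346, -1)), -1) = Pow(Add(-42170, Rational(1, 4346)), -1) = Pow(Rational(-183270819, 4346), -1) = Rational(-4346, 183270819)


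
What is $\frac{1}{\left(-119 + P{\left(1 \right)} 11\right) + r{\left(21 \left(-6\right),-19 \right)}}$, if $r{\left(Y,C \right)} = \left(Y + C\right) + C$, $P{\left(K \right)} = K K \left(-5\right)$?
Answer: $- \frac{1}{338} \approx -0.0029586$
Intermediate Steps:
$P{\left(K \right)} = - 5 K^{2}$ ($P{\left(K \right)} = K^{2} \left(-5\right) = - 5 K^{2}$)
$r{\left(Y,C \right)} = Y + 2 C$ ($r{\left(Y,C \right)} = \left(C + Y\right) + C = Y + 2 C$)
$\frac{1}{\left(-119 + P{\left(1 \right)} 11\right) + r{\left(21 \left(-6\right),-19 \right)}} = \frac{1}{\left(-119 + - 5 \cdot 1^{2} \cdot 11\right) + \left(21 \left(-6\right) + 2 \left(-19\right)\right)} = \frac{1}{\left(-119 + \left(-5\right) 1 \cdot 11\right) - 164} = \frac{1}{\left(-119 - 55\right) - 164} = \frac{1}{-174 - 164} = \frac{1}{-338} = - \frac{1}{338}$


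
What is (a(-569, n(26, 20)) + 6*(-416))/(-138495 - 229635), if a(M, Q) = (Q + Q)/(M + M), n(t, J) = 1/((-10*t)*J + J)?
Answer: 7356760319/1085033724600 ≈ 0.0067802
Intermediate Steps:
n(t, J) = 1/(J - 10*J*t) (n(t, J) = 1/(-10*J*t + J) = 1/(J - 10*J*t))
a(M, Q) = Q/M (a(M, Q) = (2*Q)/((2*M)) = (2*Q)*(1/(2*M)) = Q/M)
(a(-569, n(26, 20)) + 6*(-416))/(-138495 - 229635) = (-1/(20*(-1 + 10*26))/(-569) + 6*(-416))/(-138495 - 229635) = (-1*1/20/(-1 + 260)*(-1/569) - 2496)/(-368130) = (-1*1/20/259*(-1/569) - 2496)*(-1/368130) = (-1*1/20*1/259*(-1/569) - 2496)*(-1/368130) = (-1/5180*(-1/569) - 2496)*(-1/368130) = (1/2947420 - 2496)*(-1/368130) = -7356760319/2947420*(-1/368130) = 7356760319/1085033724600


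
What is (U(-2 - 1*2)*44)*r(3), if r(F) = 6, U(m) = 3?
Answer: 792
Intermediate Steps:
(U(-2 - 1*2)*44)*r(3) = (3*44)*6 = 132*6 = 792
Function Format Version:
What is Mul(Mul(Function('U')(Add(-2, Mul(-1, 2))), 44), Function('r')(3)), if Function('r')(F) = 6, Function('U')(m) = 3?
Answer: 792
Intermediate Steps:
Mul(Mul(Function('U')(Add(-2, Mul(-1, 2))), 44), Function('r')(3)) = Mul(Mul(3, 44), 6) = Mul(132, 6) = 792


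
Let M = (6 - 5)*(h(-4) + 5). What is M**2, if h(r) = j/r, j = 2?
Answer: 81/4 ≈ 20.250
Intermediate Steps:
h(r) = 2/r
M = 9/2 (M = (6 - 5)*(2/(-4) + 5) = 1*(2*(-1/4) + 5) = 1*(-1/2 + 5) = 1*(9/2) = 9/2 ≈ 4.5000)
M**2 = (9/2)**2 = 81/4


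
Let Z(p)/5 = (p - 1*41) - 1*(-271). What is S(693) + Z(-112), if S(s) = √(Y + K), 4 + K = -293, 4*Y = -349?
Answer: 590 + I*√1537/2 ≈ 590.0 + 19.602*I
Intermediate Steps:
Y = -349/4 (Y = (¼)*(-349) = -349/4 ≈ -87.250)
K = -297 (K = -4 - 293 = -297)
S(s) = I*√1537/2 (S(s) = √(-349/4 - 297) = √(-1537/4) = I*√1537/2)
Z(p) = 1150 + 5*p (Z(p) = 5*((p - 1*41) - 1*(-271)) = 5*((p - 41) + 271) = 5*((-41 + p) + 271) = 5*(230 + p) = 1150 + 5*p)
S(693) + Z(-112) = I*√1537/2 + (1150 + 5*(-112)) = I*√1537/2 + (1150 - 560) = I*√1537/2 + 590 = 590 + I*√1537/2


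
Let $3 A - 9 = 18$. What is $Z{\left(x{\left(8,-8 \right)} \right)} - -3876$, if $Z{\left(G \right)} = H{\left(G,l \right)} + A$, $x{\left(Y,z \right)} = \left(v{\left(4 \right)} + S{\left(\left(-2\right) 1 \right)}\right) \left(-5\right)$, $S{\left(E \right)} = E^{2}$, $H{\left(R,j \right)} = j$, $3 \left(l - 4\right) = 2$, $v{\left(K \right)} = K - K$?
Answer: $\frac{11669}{3} \approx 3889.7$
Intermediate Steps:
$v{\left(K \right)} = 0$
$l = \frac{14}{3}$ ($l = 4 + \frac{1}{3} \cdot 2 = 4 + \frac{2}{3} = \frac{14}{3} \approx 4.6667$)
$A = 9$ ($A = 3 + \frac{1}{3} \cdot 18 = 3 + 6 = 9$)
$x{\left(Y,z \right)} = -20$ ($x{\left(Y,z \right)} = \left(0 + \left(\left(-2\right) 1\right)^{2}\right) \left(-5\right) = \left(0 + \left(-2\right)^{2}\right) \left(-5\right) = \left(0 + 4\right) \left(-5\right) = 4 \left(-5\right) = -20$)
$Z{\left(G \right)} = \frac{41}{3}$ ($Z{\left(G \right)} = \frac{14}{3} + 9 = \frac{41}{3}$)
$Z{\left(x{\left(8,-8 \right)} \right)} - -3876 = \frac{41}{3} - -3876 = \frac{41}{3} + 3876 = \frac{11669}{3}$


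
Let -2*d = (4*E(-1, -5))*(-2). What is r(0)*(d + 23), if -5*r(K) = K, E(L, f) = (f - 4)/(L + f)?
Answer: 0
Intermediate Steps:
E(L, f) = (-4 + f)/(L + f)
r(K) = -K/5
d = 6 (d = -4*((-4 - 5)/(-1 - 5))*(-2)/2 = -4*(-9/(-6))*(-2)/2 = -4*(-1/6*(-9))*(-2)/2 = -4*(3/2)*(-2)/2 = -3*(-2) = -1/2*(-12) = 6)
r(0)*(d + 23) = (-1/5*0)*(6 + 23) = 0*29 = 0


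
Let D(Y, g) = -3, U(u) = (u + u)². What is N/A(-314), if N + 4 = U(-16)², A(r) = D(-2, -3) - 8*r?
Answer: 1048572/2509 ≈ 417.92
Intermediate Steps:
U(u) = 4*u² (U(u) = (2*u)² = 4*u²)
A(r) = -3 - 8*r
N = 1048572 (N = -4 + (4*(-16)²)² = -4 + (4*256)² = -4 + 1024² = -4 + 1048576 = 1048572)
N/A(-314) = 1048572/(-3 - 8*(-314)) = 1048572/(-3 + 2512) = 1048572/2509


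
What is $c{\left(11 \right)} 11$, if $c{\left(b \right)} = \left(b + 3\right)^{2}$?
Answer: $2156$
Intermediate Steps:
$c{\left(b \right)} = \left(3 + b\right)^{2}$
$c{\left(11 \right)} 11 = \left(3 + 11\right)^{2} \cdot 11 = 14^{2} \cdot 11 = 196 \cdot 11 = 2156$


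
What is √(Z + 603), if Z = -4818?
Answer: I*√4215 ≈ 64.923*I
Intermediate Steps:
√(Z + 603) = √(-4818 + 603) = √(-4215) = I*√4215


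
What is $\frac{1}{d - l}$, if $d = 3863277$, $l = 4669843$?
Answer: $- \frac{1}{806566} \approx -1.2398 \cdot 10^{-6}$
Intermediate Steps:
$\frac{1}{d - l} = \frac{1}{3863277 - 4669843} = \frac{1}{-806566} = - \frac{1}{806566}$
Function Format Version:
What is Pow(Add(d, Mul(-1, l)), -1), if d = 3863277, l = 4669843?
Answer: Rational(-1, 806566) ≈ -1.2398e-6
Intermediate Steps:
Pow(Add(d, Mul(-1, l)), -1) = Pow(Add(3863277, Mul(-1, 4669843)), -1) = Pow(Add(3863277, -4669843), -1) = Pow(-806566, -1) = Rational(-1, 806566)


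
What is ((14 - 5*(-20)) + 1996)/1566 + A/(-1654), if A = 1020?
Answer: 473155/647541 ≈ 0.73069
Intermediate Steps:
((14 - 5*(-20)) + 1996)/1566 + A/(-1654) = ((14 - 5*(-20)) + 1996)/1566 + 1020/(-1654) = ((14 + 100) + 1996)*(1/1566) + 1020*(-1/1654) = (114 + 1996)*(1/1566) - 510/827 = 2110*(1/1566) - 510/827 = 1055/783 - 510/827 = 473155/647541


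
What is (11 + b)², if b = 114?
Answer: 15625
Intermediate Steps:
(11 + b)² = (11 + 114)² = 125² = 15625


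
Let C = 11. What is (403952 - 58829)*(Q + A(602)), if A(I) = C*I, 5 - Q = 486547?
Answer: -165631430160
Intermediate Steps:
Q = -486542 (Q = 5 - 1*486547 = 5 - 486547 = -486542)
A(I) = 11*I
(403952 - 58829)*(Q + A(602)) = (403952 - 58829)*(-486542 + 11*602) = 345123*(-486542 + 6622) = 345123*(-479920) = -165631430160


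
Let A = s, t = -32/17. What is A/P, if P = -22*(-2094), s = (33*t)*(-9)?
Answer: 72/5933 ≈ 0.012136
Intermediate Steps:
t = -32/17 (t = -32*1/17 = -32/17 ≈ -1.8824)
s = 9504/17 (s = (33*(-32/17))*(-9) = -1056/17*(-9) = 9504/17 ≈ 559.06)
A = 9504/17 ≈ 559.06
P = 46068
A/P = (9504/17)/46068 = (9504/17)*(1/46068) = 72/5933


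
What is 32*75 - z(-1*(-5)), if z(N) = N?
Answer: 2395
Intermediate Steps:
32*75 - z(-1*(-5)) = 32*75 - (-1)*(-5) = 2400 - 1*5 = 2400 - 5 = 2395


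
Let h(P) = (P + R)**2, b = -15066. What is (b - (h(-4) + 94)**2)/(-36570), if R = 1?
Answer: 5135/7314 ≈ 0.70208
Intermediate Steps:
h(P) = (1 + P)**2 (h(P) = (P + 1)**2 = (1 + P)**2)
(b - (h(-4) + 94)**2)/(-36570) = (-15066 - ((1 - 4)**2 + 94)**2)/(-36570) = (-15066 - ((-3)**2 + 94)**2)*(-1/36570) = (-15066 - (9 + 94)**2)*(-1/36570) = (-15066 - 1*103**2)*(-1/36570) = (-15066 - 1*10609)*(-1/36570) = (-15066 - 10609)*(-1/36570) = -25675*(-1/36570) = 5135/7314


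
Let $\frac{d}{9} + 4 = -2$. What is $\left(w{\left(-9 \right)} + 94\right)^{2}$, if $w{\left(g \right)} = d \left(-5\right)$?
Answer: $132496$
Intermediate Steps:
$d = -54$ ($d = -36 + 9 \left(-2\right) = -36 - 18 = -54$)
$w{\left(g \right)} = 270$ ($w{\left(g \right)} = \left(-54\right) \left(-5\right) = 270$)
$\left(w{\left(-9 \right)} + 94\right)^{2} = \left(270 + 94\right)^{2} = 364^{2} = 132496$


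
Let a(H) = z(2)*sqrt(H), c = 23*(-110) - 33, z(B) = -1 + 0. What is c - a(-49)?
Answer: -2563 + 7*I ≈ -2563.0 + 7.0*I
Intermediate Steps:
z(B) = -1
c = -2563 (c = -2530 - 33 = -2563)
a(H) = -sqrt(H)
c - a(-49) = -2563 - (-1)*sqrt(-49) = -2563 - (-1)*7*I = -2563 - (-7)*I = -2563 + 7*I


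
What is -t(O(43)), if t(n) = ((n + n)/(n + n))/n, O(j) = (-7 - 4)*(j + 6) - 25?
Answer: 1/564 ≈ 0.0017731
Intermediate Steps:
O(j) = -91 - 11*j (O(j) = -11*(6 + j) - 25 = (-66 - 11*j) - 25 = -91 - 11*j)
t(n) = 1/n (t(n) = ((2*n)/((2*n)))/n = ((2*n)*(1/(2*n)))/n = 1/n)
-t(O(43)) = -1/(-91 - 11*43) = -1/(-91 - 473) = -1/(-564) = -1*(-1/564) = 1/564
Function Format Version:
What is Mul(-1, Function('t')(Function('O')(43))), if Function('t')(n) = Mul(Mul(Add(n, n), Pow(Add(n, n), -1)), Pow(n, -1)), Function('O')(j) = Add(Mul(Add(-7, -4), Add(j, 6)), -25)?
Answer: Rational(1, 564) ≈ 0.0017731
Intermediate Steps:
Function('O')(j) = Add(-91, Mul(-11, j)) (Function('O')(j) = Add(Mul(-11, Add(6, j)), -25) = Add(Add(-66, Mul(-11, j)), -25) = Add(-91, Mul(-11, j)))
Function('t')(n) = Pow(n, -1) (Function('t')(n) = Mul(Mul(Mul(2, n), Pow(Mul(2, n), -1)), Pow(n, -1)) = Mul(Mul(Mul(2, n), Mul(Rational(1, 2), Pow(n, -1))), Pow(n, -1)) = Mul(1, Pow(n, -1)) = Pow(n, -1))
Mul(-1, Function('t')(Function('O')(43))) = Mul(-1, Pow(Add(-91, Mul(-11, 43)), -1)) = Mul(-1, Pow(Add(-91, -473), -1)) = Mul(-1, Pow(-564, -1)) = Mul(-1, Rational(-1, 564)) = Rational(1, 564)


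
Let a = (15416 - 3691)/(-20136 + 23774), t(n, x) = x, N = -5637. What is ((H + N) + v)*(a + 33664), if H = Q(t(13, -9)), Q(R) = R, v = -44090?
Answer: -3045866385876/1819 ≈ -1.6745e+9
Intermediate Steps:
a = 11725/3638 ≈ 3.2229
H = -9
((H + N) + v)*(a + 33664) = ((-9 - 5637) - 44090)*(11725/3638 + 33664) = (-5646 - 44090)*(122481357/3638) = -49736*122481357/3638 = -3045866385876/1819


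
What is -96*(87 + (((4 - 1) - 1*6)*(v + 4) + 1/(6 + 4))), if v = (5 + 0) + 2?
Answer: -25968/5 ≈ -5193.6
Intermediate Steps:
v = 7 (v = 5 + 2 = 7)
-96*(87 + (((4 - 1) - 1*6)*(v + 4) + 1/(6 + 4))) = -96*(87 + (((4 - 1) - 1*6)*(7 + 4) + 1/(6 + 4))) = -96*(87 + ((3 - 6)*11 + 1/10)) = -96*(87 + (-3*11 + ⅒)) = -96*(87 + (-33 + ⅒)) = -96*(87 - 329/10) = -96*541/10 = -25968/5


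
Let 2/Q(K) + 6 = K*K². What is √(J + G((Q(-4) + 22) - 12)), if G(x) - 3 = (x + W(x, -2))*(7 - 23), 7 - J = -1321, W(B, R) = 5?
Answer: √1337035/35 ≈ 33.037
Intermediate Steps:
J = 1328 (J = 7 - 1*(-1321) = 7 + 1321 = 1328)
Q(K) = 2/(-6 + K³) (Q(K) = 2/(-6 + K*K²) = 2/(-6 + K³))
G(x) = -77 - 16*x (G(x) = 3 + (x + 5)*(7 - 23) = 3 + (5 + x)*(-16) = 3 + (-80 - 16*x) = -77 - 16*x)
√(J + G((Q(-4) + 22) - 12)) = √(1328 + (-77 - 16*((2/(-6 + (-4)³) + 22) - 12))) = √(1328 + (-77 - 16*((2/(-6 - 64) + 22) - 12))) = √(1328 + (-77 - 16*((2/(-70) + 22) - 12))) = √(1328 + (-77 - 16*((2*(-1/70) + 22) - 12))) = √(1328 + (-77 - 16*((-1/35 + 22) - 12))) = √(1328 + (-77 - 16*(769/35 - 12))) = √(1328 + (-77 - 16*349/35)) = √(1328 + (-77 - 5584/35)) = √(1328 - 8279/35) = √(38201/35) = √1337035/35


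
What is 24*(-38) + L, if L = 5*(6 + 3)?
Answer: -867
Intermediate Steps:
L = 45 (L = 5*9 = 45)
24*(-38) + L = 24*(-38) + 45 = -912 + 45 = -867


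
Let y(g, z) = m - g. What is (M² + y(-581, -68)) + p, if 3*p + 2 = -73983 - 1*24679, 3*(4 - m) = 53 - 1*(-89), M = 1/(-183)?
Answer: -1083380312/33489 ≈ -32350.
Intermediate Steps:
M = -1/183 ≈ -0.0054645
m = -130/3 (m = 4 - (53 - 1*(-89))/3 = 4 - (53 + 89)/3 = 4 - ⅓*142 = 4 - 142/3 = -130/3 ≈ -43.333)
y(g, z) = -130/3 - g
p = -32888 (p = -⅔ + (-73983 - 1*24679)/3 = -⅔ + (-73983 - 24679)/3 = -⅔ + (⅓)*(-98662) = -⅔ - 98662/3 = -32888)
(M² + y(-581, -68)) + p = ((-1/183)² + (-130/3 - 1*(-581))) - 32888 = (1/33489 + (-130/3 + 581)) - 32888 = (1/33489 + 1613/3) - 32888 = 18005920/33489 - 32888 = -1083380312/33489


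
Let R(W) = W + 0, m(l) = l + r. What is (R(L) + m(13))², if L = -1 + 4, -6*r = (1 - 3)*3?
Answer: 289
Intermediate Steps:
r = 1 (r = -(1 - 3)*3/6 = -(-1)*3/3 = -⅙*(-6) = 1)
m(l) = 1 + l (m(l) = l + 1 = 1 + l)
L = 3
R(W) = W
(R(L) + m(13))² = (3 + (1 + 13))² = (3 + 14)² = 17² = 289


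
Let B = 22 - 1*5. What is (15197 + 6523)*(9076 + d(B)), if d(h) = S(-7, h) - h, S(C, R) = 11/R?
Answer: 3345184080/17 ≈ 1.9678e+8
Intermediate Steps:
B = 17 (B = 22 - 5 = 17)
d(h) = -h + 11/h (d(h) = 11/h - h = -h + 11/h)
(15197 + 6523)*(9076 + d(B)) = (15197 + 6523)*(9076 + (-1*17 + 11/17)) = 21720*(9076 + (-17 + 11*(1/17))) = 21720*(9076 + (-17 + 11/17)) = 21720*(9076 - 278/17) = 21720*(154014/17) = 3345184080/17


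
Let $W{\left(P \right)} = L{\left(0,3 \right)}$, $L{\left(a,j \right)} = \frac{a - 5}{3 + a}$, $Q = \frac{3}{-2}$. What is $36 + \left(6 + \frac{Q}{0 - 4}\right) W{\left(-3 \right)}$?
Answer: $\frac{203}{8} \approx 25.375$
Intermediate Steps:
$Q = - \frac{3}{2}$ ($Q = 3 \left(- \frac{1}{2}\right) = - \frac{3}{2} \approx -1.5$)
$L{\left(a,j \right)} = \frac{-5 + a}{3 + a}$
$W{\left(P \right)} = - \frac{5}{3}$ ($W{\left(P \right)} = \frac{-5 + 0}{3 + 0} = \frac{1}{3} \left(-5\right) = - \frac{5}{3}$)
$36 + \left(6 + \frac{Q}{0 - 4}\right) W{\left(-3 \right)} = 36 + \left(6 + \frac{1}{0 - 4} \left(- \frac{3}{2}\right)\right) \left(- \frac{5}{3}\right) = 36 + \left(6 + \frac{1}{-4} \left(- \frac{3}{2}\right)\right) \left(- \frac{5}{3}\right) = 36 + \left(6 - - \frac{3}{8}\right) \left(- \frac{5}{3}\right) = 36 + \left(6 + \frac{3}{8}\right) \left(- \frac{5}{3}\right) = 36 + \frac{51}{8} \left(- \frac{5}{3}\right) = 36 - \frac{85}{8} = \frac{203}{8}$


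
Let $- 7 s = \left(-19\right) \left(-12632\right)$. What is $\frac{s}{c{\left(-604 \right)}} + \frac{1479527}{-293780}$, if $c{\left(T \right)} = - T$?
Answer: $- \frac{19191247599}{310525460} \approx -61.802$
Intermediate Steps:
$s = - \frac{240008}{7}$ ($s = - \frac{\left(-19\right) \left(-12632\right)}{7} = \left(- \frac{1}{7}\right) 240008 = - \frac{240008}{7} \approx -34287.0$)
$\frac{s}{c{\left(-604 \right)}} + \frac{1479527}{-293780} = - \frac{240008}{7 \left(\left(-1\right) \left(-604\right)\right)} + \frac{1479527}{-293780} = - \frac{240008}{7 \cdot 604} + 1479527 \left(- \frac{1}{293780}\right) = \left(- \frac{240008}{7}\right) \frac{1}{604} - \frac{1479527}{293780} = - \frac{60002}{1057} - \frac{1479527}{293780} = - \frac{19191247599}{310525460}$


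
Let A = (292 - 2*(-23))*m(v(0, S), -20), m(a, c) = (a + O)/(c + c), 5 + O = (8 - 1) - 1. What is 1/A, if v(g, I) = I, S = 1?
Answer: -10/169 ≈ -0.059172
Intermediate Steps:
O = 1 (O = -5 + ((8 - 1) - 1) = -5 + (7 - 1) = -5 + 6 = 1)
m(a, c) = (1 + a)/(2*c) (m(a, c) = (a + 1)/(c + c) = (1 + a)/((2*c)) = (1 + a)*(1/(2*c)) = (1 + a)/(2*c))
A = -169/10 (A = (292 - 2*(-23))*((1/2)*(1 + 1)/(-20)) = (292 + 46)*((1/2)*(-1/20)*2) = 338*(-1/20) = -169/10 ≈ -16.900)
1/A = 1/(-169/10) = -10/169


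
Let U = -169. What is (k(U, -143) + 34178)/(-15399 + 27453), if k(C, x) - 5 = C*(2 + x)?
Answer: 29006/6027 ≈ 4.8127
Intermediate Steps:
k(C, x) = 5 + C*(2 + x)
(k(U, -143) + 34178)/(-15399 + 27453) = ((5 + 2*(-169) - 169*(-143)) + 34178)/(-15399 + 27453) = ((5 - 338 + 24167) + 34178)/12054 = (23834 + 34178)*(1/12054) = 58012*(1/12054) = 29006/6027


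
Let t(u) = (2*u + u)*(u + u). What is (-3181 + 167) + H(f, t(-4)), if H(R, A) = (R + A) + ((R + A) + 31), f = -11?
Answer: -2813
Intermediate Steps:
t(u) = 6*u² (t(u) = (3*u)*(2*u) = 6*u²)
H(R, A) = 31 + 2*A + 2*R (H(R, A) = (A + R) + ((A + R) + 31) = (A + R) + (31 + A + R) = 31 + 2*A + 2*R)
(-3181 + 167) + H(f, t(-4)) = (-3181 + 167) + (31 + 2*(6*(-4)²) + 2*(-11)) = -3014 + (31 + 2*(6*16) - 22) = -3014 + (31 + 2*96 - 22) = -3014 + (31 + 192 - 22) = -3014 + 201 = -2813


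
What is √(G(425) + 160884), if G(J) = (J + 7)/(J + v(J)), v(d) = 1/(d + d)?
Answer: 2*√64802044047741/40139 ≈ 401.10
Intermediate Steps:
v(d) = 1/(2*d)
G(J) = (7 + J)/(J + 1/(2*J)) (G(J) = (J + 7)/(J + 1/(2*J)) = (7 + J)/(J + 1/(2*J)))
√(G(425) + 160884) = √(2*425*(7 + 425)/(1 + 2*425²) + 160884) = √(2*425*432/(1 + 2*180625) + 160884) = √(2*425*432/(1 + 361250) + 160884) = √(2*425*432/361251 + 160884) = √(2*425*(1/361251)*432 + 160884) = √(40800/40139 + 160884) = √(6457763676/40139) = 2*√64802044047741/40139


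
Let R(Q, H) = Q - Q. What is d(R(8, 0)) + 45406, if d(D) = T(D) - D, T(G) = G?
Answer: 45406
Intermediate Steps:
R(Q, H) = 0
d(D) = 0 (d(D) = D - D = 0)
d(R(8, 0)) + 45406 = 0 + 45406 = 45406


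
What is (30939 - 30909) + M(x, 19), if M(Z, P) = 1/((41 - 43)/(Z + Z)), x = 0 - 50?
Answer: 80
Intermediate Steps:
x = -50
M(Z, P) = -Z (M(Z, P) = 1/(-2*1/(2*Z)) = 1/(-1/Z) = -Z)
(30939 - 30909) + M(x, 19) = (30939 - 30909) - 1*(-50) = 30 + 50 = 80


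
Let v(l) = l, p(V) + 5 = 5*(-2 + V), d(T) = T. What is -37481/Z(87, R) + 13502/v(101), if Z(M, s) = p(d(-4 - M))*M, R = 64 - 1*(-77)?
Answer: 555882361/4129890 ≈ 134.60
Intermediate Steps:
p(V) = -15 + 5*V (p(V) = -5 + 5*(-2 + V) = -5 + (-10 + 5*V) = -15 + 5*V)
R = 141 (R = 64 + 77 = 141)
Z(M, s) = M*(-35 - 5*M) (Z(M, s) = (-15 + 5*(-4 - M))*M = (-15 + (-20 - 5*M))*M = (-35 - 5*M)*M = M*(-35 - 5*M))
-37481/Z(87, R) + 13502/v(101) = -37481*(-1/(435*(7 + 87))) + 13502/101 = -37481/((-5*87*94)) + 13502*(1/101) = -37481/(-40890) + 13502/101 = -37481*(-1/40890) + 13502/101 = 37481/40890 + 13502/101 = 555882361/4129890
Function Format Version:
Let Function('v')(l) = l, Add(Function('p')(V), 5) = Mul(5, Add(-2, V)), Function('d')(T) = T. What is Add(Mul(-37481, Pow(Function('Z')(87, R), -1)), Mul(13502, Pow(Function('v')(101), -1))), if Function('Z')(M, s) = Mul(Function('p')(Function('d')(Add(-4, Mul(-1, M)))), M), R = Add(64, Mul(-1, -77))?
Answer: Rational(555882361, 4129890) ≈ 134.60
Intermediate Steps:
Function('p')(V) = Add(-15, Mul(5, V)) (Function('p')(V) = Add(-5, Mul(5, Add(-2, V))) = Add(-5, Add(-10, Mul(5, V))) = Add(-15, Mul(5, V)))
R = 141 (R = Add(64, 77) = 141)
Function('Z')(M, s) = Mul(M, Add(-35, Mul(-5, M))) (Function('Z')(M, s) = Mul(Add(-15, Mul(5, Add(-4, Mul(-1, M)))), M) = Mul(Add(-15, Add(-20, Mul(-5, M))), M) = Mul(Add(-35, Mul(-5, M)), M) = Mul(M, Add(-35, Mul(-5, M))))
Add(Mul(-37481, Pow(Function('Z')(87, R), -1)), Mul(13502, Pow(Function('v')(101), -1))) = Add(Mul(-37481, Pow(Mul(-5, 87, Add(7, 87)), -1)), Mul(13502, Pow(101, -1))) = Add(Mul(-37481, Pow(Mul(-5, 87, 94), -1)), Mul(13502, Rational(1, 101))) = Add(Mul(-37481, Pow(-40890, -1)), Rational(13502, 101)) = Add(Mul(-37481, Rational(-1, 40890)), Rational(13502, 101)) = Add(Rational(37481, 40890), Rational(13502, 101)) = Rational(555882361, 4129890)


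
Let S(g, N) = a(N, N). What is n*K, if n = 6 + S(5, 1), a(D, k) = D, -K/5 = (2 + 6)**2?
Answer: -2240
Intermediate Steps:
K = -320 (K = -5*(2 + 6)**2 = -5*8**2 = -5*64 = -320)
S(g, N) = N
n = 7 (n = 6 + 1 = 7)
n*K = 7*(-320) = -2240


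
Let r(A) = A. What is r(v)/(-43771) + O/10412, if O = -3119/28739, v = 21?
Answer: -917194511/1871088116404 ≈ -0.00049019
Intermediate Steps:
O = -3119/28739 (O = -3119*1/28739 = -3119/28739 ≈ -0.10853)
r(v)/(-43771) + O/10412 = 21/(-43771) - 3119/28739/10412 = 21*(-1/43771) - 3119/28739*1/10412 = -3/6253 - 3119/299230468 = -917194511/1871088116404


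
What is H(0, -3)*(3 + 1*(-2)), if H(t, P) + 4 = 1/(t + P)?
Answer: -13/3 ≈ -4.3333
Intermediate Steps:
H(t, P) = -4 + 1/(P + t) (H(t, P) = -4 + 1/(t + P) = -4 + 1/(P + t))
H(0, -3)*(3 + 1*(-2)) = ((1 - 4*(-3) - 4*0)/(-3 + 0))*(3 + 1*(-2)) = ((1 + 12 + 0)/(-3))*(3 - 2) = -⅓*13*1 = -13/3*1 = -13/3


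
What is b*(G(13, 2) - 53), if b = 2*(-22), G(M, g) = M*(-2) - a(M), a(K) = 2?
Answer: 3564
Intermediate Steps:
G(M, g) = -2 - 2*M (G(M, g) = M*(-2) - 1*2 = -2*M - 2 = -2 - 2*M)
b = -44
b*(G(13, 2) - 53) = -44*((-2 - 2*13) - 53) = -44*((-2 - 26) - 53) = -44*(-28 - 53) = -44*(-81) = 3564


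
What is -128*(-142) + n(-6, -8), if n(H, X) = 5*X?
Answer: 18136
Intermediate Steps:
-128*(-142) + n(-6, -8) = -128*(-142) + 5*(-8) = 18176 - 40 = 18136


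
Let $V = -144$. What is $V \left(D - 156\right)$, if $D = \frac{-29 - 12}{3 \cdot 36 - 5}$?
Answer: $\frac{2319696}{103} \approx 22521.0$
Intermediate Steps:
$D = - \frac{41}{103}$ ($D = - \frac{41}{108 - 5} = - \frac{41}{103} \approx -0.39806$)
$V \left(D - 156\right) = - 144 \left(- \frac{41}{103} - 156\right) = \left(-144\right) \left(- \frac{16109}{103}\right) = \frac{2319696}{103}$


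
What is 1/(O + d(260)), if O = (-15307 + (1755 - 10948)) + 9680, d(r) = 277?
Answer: -1/14543 ≈ -6.8762e-5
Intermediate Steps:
O = -14820 (O = (-15307 - 9193) + 9680 = -24500 + 9680 = -14820)
1/(O + d(260)) = 1/(-14820 + 277) = 1/(-14543) = -1/14543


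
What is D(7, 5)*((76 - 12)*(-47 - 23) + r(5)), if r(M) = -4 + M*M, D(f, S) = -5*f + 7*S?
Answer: 0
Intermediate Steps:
r(M) = -4 + M**2
D(7, 5)*((76 - 12)*(-47 - 23) + r(5)) = (-5*7 + 7*5)*((76 - 12)*(-47 - 23) + (-4 + 5**2)) = (-35 + 35)*(64*(-70) + (-4 + 25)) = 0*(-4480 + 21) = 0*(-4459) = 0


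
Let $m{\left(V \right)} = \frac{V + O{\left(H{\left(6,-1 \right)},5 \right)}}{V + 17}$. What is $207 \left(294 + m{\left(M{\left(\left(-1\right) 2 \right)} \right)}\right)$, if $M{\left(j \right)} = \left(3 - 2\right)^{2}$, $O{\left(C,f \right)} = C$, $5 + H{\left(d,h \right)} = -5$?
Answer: $\frac{121509}{2} \approx 60755.0$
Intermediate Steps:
$H{\left(d,h \right)} = -10$ ($H{\left(d,h \right)} = -5 - 5 = -10$)
$M{\left(j \right)} = 1$ ($M{\left(j \right)} = 1^{2} = 1$)
$m{\left(V \right)} = \frac{-10 + V}{17 + V}$ ($m{\left(V \right)} = \frac{V - 10}{V + 17} = \frac{-10 + V}{17 + V}$)
$207 \left(294 + m{\left(M{\left(\left(-1\right) 2 \right)} \right)}\right) = 207 \left(294 + \frac{-10 + 1}{17 + 1}\right) = 207 \left(294 + \frac{1}{18} \left(-9\right)\right) = 207 \left(294 - \frac{1}{2}\right) = 207 \cdot \frac{587}{2} = \frac{121509}{2}$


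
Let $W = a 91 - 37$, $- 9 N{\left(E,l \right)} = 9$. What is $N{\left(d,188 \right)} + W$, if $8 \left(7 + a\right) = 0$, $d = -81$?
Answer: $-675$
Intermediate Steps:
$a = -7$ ($a = -7 + \frac{1}{8} \cdot 0 = -7 + 0 = -7$)
$N{\left(E,l \right)} = -1$ ($N{\left(E,l \right)} = \left(- \frac{1}{9}\right) 9 = -1$)
$W = -674$ ($W = \left(-7\right) 91 - 37 = -637 - 37 = -674$)
$N{\left(d,188 \right)} + W = -1 - 674 = -675$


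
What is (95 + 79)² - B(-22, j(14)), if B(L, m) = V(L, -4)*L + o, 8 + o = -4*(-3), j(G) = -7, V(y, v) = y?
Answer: 29788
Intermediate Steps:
o = 4 (o = -8 - 4*(-3) = -8 + 12 = 4)
B(L, m) = 4 + L² (B(L, m) = L*L + 4 = L² + 4 = 4 + L²)
(95 + 79)² - B(-22, j(14)) = (95 + 79)² - (4 + (-22)²) = 174² - (4 + 484) = 30276 - 1*488 = 30276 - 488 = 29788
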